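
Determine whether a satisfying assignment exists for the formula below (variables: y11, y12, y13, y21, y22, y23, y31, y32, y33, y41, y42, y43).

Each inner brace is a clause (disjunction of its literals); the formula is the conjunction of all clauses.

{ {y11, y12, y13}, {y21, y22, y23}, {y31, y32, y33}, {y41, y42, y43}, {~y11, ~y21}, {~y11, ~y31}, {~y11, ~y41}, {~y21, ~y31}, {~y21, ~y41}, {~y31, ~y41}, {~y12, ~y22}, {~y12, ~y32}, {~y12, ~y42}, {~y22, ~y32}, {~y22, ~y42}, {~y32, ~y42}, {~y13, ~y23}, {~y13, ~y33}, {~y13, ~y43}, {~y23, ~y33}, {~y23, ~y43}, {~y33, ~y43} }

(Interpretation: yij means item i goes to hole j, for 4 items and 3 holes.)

No, unsatisfiable

Case y11 = 0:
Case y12 = 1:
From the singleton clause (~y22), y22 = 0.
From the singleton clause (~y32), y32 = 0.
From the singleton clause (~y42), y42 = 0.
Case y21 = 1:
From the singleton clause (~y31), y31 = 0.
From the singleton clause (y33), y33 = 1.
From the singleton clause (~y41), y41 = 0.
From the singleton clause (y43), y43 = 1.
That conflicts with the unit clause (~y43).
Undo y21 and try y21 = 0.
From the singleton clause (y23), y23 = 1.
From the singleton clause (~y13), y13 = 0.
From the singleton clause (~y33), y33 = 0.
From the singleton clause (y31), y31 = 1.
From the singleton clause (~y41), y41 = 0.
From the singleton clause (y43), y43 = 1.
That conflicts with the unit clause (~y43).
Either choice for y21 ends in contradiction.
Undo y12 and try y12 = 0.
From the singleton clause (y13), y13 = 1.
From the singleton clause (~y23), y23 = 0.
From the singleton clause (~y33), y33 = 0.
From the singleton clause (~y43), y43 = 0.
Case y21 = 1:
From the singleton clause (~y31), y31 = 0.
From the singleton clause (y32), y32 = 1.
From the singleton clause (~y41), y41 = 0.
From the singleton clause (y42), y42 = 1.
That conflicts with the unit clause (~y42).
Undo y21 and try y21 = 0.
From the singleton clause (y22), y22 = 1.
From the singleton clause (~y32), y32 = 0.
From the singleton clause (y31), y31 = 1.
From the singleton clause (~y41), y41 = 0.
From the singleton clause (y42), y42 = 1.
That conflicts with the unit clause (~y42).
Either choice for y21 ends in contradiction.
Either choice for y12 ends in contradiction.
Undo y11 and try y11 = 1.
From the singleton clause (~y21), y21 = 0.
From the singleton clause (~y31), y31 = 0.
From the singleton clause (~y41), y41 = 0.
Case y22 = 1:
From the singleton clause (~y12), y12 = 0.
From the singleton clause (~y32), y32 = 0.
From the singleton clause (y33), y33 = 1.
From the singleton clause (~y42), y42 = 0.
From the singleton clause (y43), y43 = 1.
That conflicts with the unit clause (~y43).
Undo y22 and try y22 = 0.
From the singleton clause (y23), y23 = 1.
From the singleton clause (~y13), y13 = 0.
From the singleton clause (~y33), y33 = 0.
From the singleton clause (y32), y32 = 1.
From the singleton clause (~y12), y12 = 0.
From the singleton clause (~y42), y42 = 0.
From the singleton clause (y43), y43 = 1.
That conflicts with the unit clause (~y43).
Either choice for y22 ends in contradiction.
Either choice for y11 ends in contradiction.
No assignment satisfies every clause.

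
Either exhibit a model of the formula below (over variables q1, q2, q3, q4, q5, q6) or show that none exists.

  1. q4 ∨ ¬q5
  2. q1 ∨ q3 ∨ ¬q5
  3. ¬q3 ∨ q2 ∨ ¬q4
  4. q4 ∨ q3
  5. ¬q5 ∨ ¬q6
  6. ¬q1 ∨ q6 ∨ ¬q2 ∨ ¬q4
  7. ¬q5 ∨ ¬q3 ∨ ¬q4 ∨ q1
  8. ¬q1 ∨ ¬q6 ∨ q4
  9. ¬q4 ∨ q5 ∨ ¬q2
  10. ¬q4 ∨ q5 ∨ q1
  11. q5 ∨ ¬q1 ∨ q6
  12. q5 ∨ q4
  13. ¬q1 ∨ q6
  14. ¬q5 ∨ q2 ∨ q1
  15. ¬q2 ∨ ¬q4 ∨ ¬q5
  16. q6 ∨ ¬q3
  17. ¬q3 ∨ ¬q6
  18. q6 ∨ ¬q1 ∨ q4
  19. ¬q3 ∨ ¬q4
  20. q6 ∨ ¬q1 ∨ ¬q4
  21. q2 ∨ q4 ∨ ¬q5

q1 ↦ True, q2 ↦ False, q3 ↦ False, q4 ↦ True, q5 ↦ False, q6 ↦ True

Try q4 = True.
The clause (¬q3) is unit, so q3 = False.
Try q1 = True.
The clause (q6) is unit, so q6 = True.
The clause (¬q5) is unit, so q5 = False.
The clause (¬q2) is unit, so q2 = False.
All clauses are satisfied.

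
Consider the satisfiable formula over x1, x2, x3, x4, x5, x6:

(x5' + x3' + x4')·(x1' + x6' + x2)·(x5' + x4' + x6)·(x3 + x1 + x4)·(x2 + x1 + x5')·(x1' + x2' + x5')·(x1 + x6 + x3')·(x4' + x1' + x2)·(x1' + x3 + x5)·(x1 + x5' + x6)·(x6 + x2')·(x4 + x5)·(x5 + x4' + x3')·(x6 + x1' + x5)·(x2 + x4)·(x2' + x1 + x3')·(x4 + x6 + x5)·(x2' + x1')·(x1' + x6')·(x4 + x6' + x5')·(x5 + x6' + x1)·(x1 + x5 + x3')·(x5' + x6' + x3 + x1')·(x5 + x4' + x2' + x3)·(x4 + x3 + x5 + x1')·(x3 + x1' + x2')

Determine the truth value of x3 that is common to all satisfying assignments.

Suppose x3 = 1.
Suppose x5 = 0.
The clause (x4) is unit, so x4 = 1.
But (x4') is also a unit clause — contradiction.
Undo x5 and try x5 = 1.
The clause (x4') is unit, so x4 = 0.
The clause (x2) is unit, so x2 = 1.
The clause (x1') is unit, so x1 = 0.
But (x1) is also a unit clause — contradiction.
Both values of x5 lead to a conflict.
So every satisfying assignment has x3 = False.

False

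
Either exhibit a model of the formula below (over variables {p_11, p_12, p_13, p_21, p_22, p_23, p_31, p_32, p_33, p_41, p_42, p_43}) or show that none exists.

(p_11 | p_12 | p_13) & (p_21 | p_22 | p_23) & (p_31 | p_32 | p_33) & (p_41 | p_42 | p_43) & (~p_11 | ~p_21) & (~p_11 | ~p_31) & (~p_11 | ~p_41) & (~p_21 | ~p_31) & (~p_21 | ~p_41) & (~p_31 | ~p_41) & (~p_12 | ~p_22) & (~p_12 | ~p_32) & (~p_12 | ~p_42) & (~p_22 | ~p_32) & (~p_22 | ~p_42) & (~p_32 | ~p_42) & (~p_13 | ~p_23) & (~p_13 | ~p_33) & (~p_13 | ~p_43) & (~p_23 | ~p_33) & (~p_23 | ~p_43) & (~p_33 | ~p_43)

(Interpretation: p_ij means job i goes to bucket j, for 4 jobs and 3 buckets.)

Try p_11 = 0.
Try p_12 = 1.
Unit clause (~p_22) forces p_22 = 0.
Unit clause (~p_32) forces p_32 = 0.
Unit clause (~p_42) forces p_42 = 0.
Try p_21 = 1.
Unit clause (~p_31) forces p_31 = 0.
Unit clause (p_33) forces p_33 = 1.
Unit clause (~p_41) forces p_41 = 0.
Unit clause (p_43) forces p_43 = 1.
But (~p_43) is also a unit clause — contradiction.
Backtrack on p_21: now try p_21 = 0.
Unit clause (p_23) forces p_23 = 1.
Unit clause (~p_13) forces p_13 = 0.
Unit clause (~p_33) forces p_33 = 0.
Unit clause (p_31) forces p_31 = 1.
Unit clause (~p_41) forces p_41 = 0.
Unit clause (p_43) forces p_43 = 1.
But (~p_43) is also a unit clause — contradiction.
Neither p_21 = 1 nor p_21 = 0 works.
Backtrack on p_12: now try p_12 = 0.
Unit clause (p_13) forces p_13 = 1.
Unit clause (~p_23) forces p_23 = 0.
Unit clause (~p_33) forces p_33 = 0.
Unit clause (~p_43) forces p_43 = 0.
Try p_21 = 1.
Unit clause (~p_31) forces p_31 = 0.
Unit clause (p_32) forces p_32 = 1.
Unit clause (~p_41) forces p_41 = 0.
Unit clause (p_42) forces p_42 = 1.
But (~p_42) is also a unit clause — contradiction.
Backtrack on p_21: now try p_21 = 0.
Unit clause (p_22) forces p_22 = 1.
Unit clause (~p_32) forces p_32 = 0.
Unit clause (p_31) forces p_31 = 1.
Unit clause (~p_41) forces p_41 = 0.
Unit clause (p_42) forces p_42 = 1.
But (~p_42) is also a unit clause — contradiction.
Neither p_21 = 1 nor p_21 = 0 works.
Neither p_12 = 1 nor p_12 = 0 works.
Backtrack on p_11: now try p_11 = 1.
Unit clause (~p_21) forces p_21 = 0.
Unit clause (~p_31) forces p_31 = 0.
Unit clause (~p_41) forces p_41 = 0.
Try p_22 = 1.
Unit clause (~p_12) forces p_12 = 0.
Unit clause (~p_32) forces p_32 = 0.
Unit clause (p_33) forces p_33 = 1.
Unit clause (~p_42) forces p_42 = 0.
Unit clause (p_43) forces p_43 = 1.
But (~p_43) is also a unit clause — contradiction.
Backtrack on p_22: now try p_22 = 0.
Unit clause (p_23) forces p_23 = 1.
Unit clause (~p_13) forces p_13 = 0.
Unit clause (~p_33) forces p_33 = 0.
Unit clause (p_32) forces p_32 = 1.
Unit clause (~p_12) forces p_12 = 0.
Unit clause (~p_42) forces p_42 = 0.
Unit clause (p_43) forces p_43 = 1.
But (~p_43) is also a unit clause — contradiction.
Neither p_22 = 1 nor p_22 = 0 works.
Neither p_11 = 1 nor p_11 = 0 works.

UNSATISFIABLE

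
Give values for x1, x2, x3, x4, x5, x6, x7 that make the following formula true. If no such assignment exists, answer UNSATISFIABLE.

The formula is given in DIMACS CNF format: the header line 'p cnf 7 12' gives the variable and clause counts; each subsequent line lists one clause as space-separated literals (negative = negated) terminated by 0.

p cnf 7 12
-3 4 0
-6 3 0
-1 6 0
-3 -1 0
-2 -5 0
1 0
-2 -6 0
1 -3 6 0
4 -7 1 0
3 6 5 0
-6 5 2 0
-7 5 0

(x1) alone gives x1 = True.
(x6) alone gives x6 = True.
(x3) alone gives x3 = True.
But (¬x3) is also a unit clause — contradiction.

UNSATISFIABLE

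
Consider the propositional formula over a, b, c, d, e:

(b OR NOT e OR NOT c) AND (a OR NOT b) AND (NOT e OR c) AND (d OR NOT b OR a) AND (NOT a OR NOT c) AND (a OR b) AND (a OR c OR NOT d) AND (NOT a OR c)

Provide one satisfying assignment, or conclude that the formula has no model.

Suppose a = true.
The clause (NOT c) is unit, so c = false.
Now (c) is unsatisfied and unit — conflict.
Backtrack on a: now try a = false.
The clause (NOT b) is unit, so b = false.
Now (b) is unsatisfied and unit — conflict.
Either choice for a ends in contradiction.

UNSATISFIABLE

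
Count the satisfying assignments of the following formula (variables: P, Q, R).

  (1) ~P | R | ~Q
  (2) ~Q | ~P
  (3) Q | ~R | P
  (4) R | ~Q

There are 2^3 = 8 truth assignments over (P, Q, R).
Check each against the 4 clauses (columns in the order P, Q, R):
  F F F  ✓ satisfies all
  F F T  ✗ fails (Q | ~R | P)
  F T F  ✗ fails (R | ~Q)
  F T T  ✓ satisfies all
  T F F  ✓ satisfies all
  T F T  ✓ satisfies all
  T T F  ✗ fails (~P | R | ~Q)
  T T T  ✗ fails (~Q | ~P)
4 of the 8 rows are models.

4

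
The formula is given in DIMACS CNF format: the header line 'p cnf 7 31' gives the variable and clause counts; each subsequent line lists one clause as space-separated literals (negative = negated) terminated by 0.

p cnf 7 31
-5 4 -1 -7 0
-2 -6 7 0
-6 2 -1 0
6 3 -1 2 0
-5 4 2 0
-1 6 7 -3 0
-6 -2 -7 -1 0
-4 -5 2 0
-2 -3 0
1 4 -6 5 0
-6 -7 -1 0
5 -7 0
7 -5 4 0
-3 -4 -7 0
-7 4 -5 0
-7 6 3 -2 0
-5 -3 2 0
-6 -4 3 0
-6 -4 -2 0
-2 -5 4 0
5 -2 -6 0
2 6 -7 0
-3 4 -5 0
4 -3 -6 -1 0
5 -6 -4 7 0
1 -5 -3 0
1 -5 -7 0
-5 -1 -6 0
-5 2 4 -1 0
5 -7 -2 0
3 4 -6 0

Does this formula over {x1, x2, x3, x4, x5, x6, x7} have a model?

Yes

Try x2 = True.
From the singleton clause (¬x3), x3 = False.
Try x6 = False.
From the singleton clause (¬x7), x7 = False.
Try x5 = False.
All clauses hold; x1, x4 can take either value.
A satisfying assignment: x1 ↦ False,  x2 ↦ True,  x3 ↦ False,  x4 ↦ False,  x5 ↦ False,  x6 ↦ False,  x7 ↦ False.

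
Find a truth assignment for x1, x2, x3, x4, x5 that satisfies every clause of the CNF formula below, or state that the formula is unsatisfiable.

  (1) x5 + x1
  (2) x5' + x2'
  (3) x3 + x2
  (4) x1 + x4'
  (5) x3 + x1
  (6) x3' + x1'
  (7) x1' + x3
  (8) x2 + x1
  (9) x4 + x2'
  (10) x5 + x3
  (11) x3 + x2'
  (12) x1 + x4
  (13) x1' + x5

Case x5 = 1:
Unit clause (x2') forces x2 = 0.
Unit clause (x3) forces x3 = 1.
Unit clause (x1') forces x1 = 0.
That conflicts with the unit clause (x1).
Backtrack on x5: now try x5 = 0.
Unit clause (x1) forces x1 = 1.
That conflicts with the unit clause (x1').
Either choice for x5 ends in contradiction.

UNSATISFIABLE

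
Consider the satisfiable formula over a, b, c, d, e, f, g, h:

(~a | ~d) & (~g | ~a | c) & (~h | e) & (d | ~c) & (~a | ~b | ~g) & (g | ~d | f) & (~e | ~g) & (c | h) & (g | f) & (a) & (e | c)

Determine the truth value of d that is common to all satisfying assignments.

Suppose d = 1.
From the singleton clause (~a), a = 0.
But (a) is also a unit clause — contradiction.
So every satisfying assignment has d = False.

False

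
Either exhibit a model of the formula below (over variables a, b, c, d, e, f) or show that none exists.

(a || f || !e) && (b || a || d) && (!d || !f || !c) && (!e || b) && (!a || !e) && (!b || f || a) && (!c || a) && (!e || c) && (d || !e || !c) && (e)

UNSATISFIABLE

Unit clause (e) forces e = true.
Unit clause (b) forces b = true.
Unit clause (!a) forces a = false.
Unit clause (f) forces f = true.
Unit clause (!c) forces c = false.
But (c) is also a unit clause — contradiction.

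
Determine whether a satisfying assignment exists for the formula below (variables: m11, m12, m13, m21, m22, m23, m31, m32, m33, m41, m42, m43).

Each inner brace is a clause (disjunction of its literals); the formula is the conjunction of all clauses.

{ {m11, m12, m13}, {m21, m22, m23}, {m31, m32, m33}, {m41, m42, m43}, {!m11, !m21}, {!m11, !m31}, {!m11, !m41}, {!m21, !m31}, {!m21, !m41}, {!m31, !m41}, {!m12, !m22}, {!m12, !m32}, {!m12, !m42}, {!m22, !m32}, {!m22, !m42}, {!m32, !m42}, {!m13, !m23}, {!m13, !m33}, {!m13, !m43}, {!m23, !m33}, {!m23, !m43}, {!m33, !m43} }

No, unsatisfiable

Try m11 = false.
Try m12 = true.
The clause (!m22) is unit, so m22 = false.
The clause (!m32) is unit, so m32 = false.
The clause (!m42) is unit, so m42 = false.
Try m21 = true.
The clause (!m31) is unit, so m31 = false.
The clause (m33) is unit, so m33 = true.
The clause (!m41) is unit, so m41 = false.
The clause (m43) is unit, so m43 = true.
But (!m43) is also a unit clause — contradiction.
That branch fails; take m21 = false instead.
The clause (m23) is unit, so m23 = true.
The clause (!m13) is unit, so m13 = false.
The clause (!m33) is unit, so m33 = false.
The clause (m31) is unit, so m31 = true.
The clause (!m41) is unit, so m41 = false.
The clause (m43) is unit, so m43 = true.
But (!m43) is also a unit clause — contradiction.
Neither m21 = true nor m21 = false works.
That branch fails; take m12 = false instead.
The clause (m13) is unit, so m13 = true.
The clause (!m23) is unit, so m23 = false.
The clause (!m33) is unit, so m33 = false.
The clause (!m43) is unit, so m43 = false.
Try m21 = true.
The clause (!m31) is unit, so m31 = false.
The clause (m32) is unit, so m32 = true.
The clause (!m41) is unit, so m41 = false.
The clause (m42) is unit, so m42 = true.
But (!m42) is also a unit clause — contradiction.
That branch fails; take m21 = false instead.
The clause (m22) is unit, so m22 = true.
The clause (!m32) is unit, so m32 = false.
The clause (m31) is unit, so m31 = true.
The clause (!m41) is unit, so m41 = false.
The clause (m42) is unit, so m42 = true.
But (!m42) is also a unit clause — contradiction.
Neither m21 = true nor m21 = false works.
Neither m12 = true nor m12 = false works.
That branch fails; take m11 = true instead.
The clause (!m21) is unit, so m21 = false.
The clause (!m31) is unit, so m31 = false.
The clause (!m41) is unit, so m41 = false.
Try m22 = true.
The clause (!m12) is unit, so m12 = false.
The clause (!m32) is unit, so m32 = false.
The clause (m33) is unit, so m33 = true.
The clause (!m42) is unit, so m42 = false.
The clause (m43) is unit, so m43 = true.
But (!m43) is also a unit clause — contradiction.
That branch fails; take m22 = false instead.
The clause (m23) is unit, so m23 = true.
The clause (!m13) is unit, so m13 = false.
The clause (!m33) is unit, so m33 = false.
The clause (m32) is unit, so m32 = true.
The clause (!m12) is unit, so m12 = false.
The clause (!m42) is unit, so m42 = false.
The clause (m43) is unit, so m43 = true.
But (!m43) is also a unit clause — contradiction.
Neither m22 = true nor m22 = false works.
Neither m11 = true nor m11 = false works.
No assignment satisfies every clause.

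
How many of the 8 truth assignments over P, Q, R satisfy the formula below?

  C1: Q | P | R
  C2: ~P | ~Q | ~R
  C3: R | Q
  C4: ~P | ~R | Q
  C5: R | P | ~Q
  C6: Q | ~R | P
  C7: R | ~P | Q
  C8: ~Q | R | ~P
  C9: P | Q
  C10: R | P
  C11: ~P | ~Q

There are 2^3 = 8 truth assignments over (P, Q, R).
Check each against the 11 clauses (columns in the order P, Q, R):
  F F F  ✗ fails (Q | P | R)
  F F T  ✗ fails (Q | ~R | P)
  F T F  ✗ fails (R | P | ~Q)
  F T T  ✓ satisfies all
  T F F  ✗ fails (R | Q)
  T F T  ✗ fails (~P | ~R | Q)
  T T F  ✗ fails (~Q | R | ~P)
  T T T  ✗ fails (~P | ~Q | ~R)
1 of the 8 rows is a model.

1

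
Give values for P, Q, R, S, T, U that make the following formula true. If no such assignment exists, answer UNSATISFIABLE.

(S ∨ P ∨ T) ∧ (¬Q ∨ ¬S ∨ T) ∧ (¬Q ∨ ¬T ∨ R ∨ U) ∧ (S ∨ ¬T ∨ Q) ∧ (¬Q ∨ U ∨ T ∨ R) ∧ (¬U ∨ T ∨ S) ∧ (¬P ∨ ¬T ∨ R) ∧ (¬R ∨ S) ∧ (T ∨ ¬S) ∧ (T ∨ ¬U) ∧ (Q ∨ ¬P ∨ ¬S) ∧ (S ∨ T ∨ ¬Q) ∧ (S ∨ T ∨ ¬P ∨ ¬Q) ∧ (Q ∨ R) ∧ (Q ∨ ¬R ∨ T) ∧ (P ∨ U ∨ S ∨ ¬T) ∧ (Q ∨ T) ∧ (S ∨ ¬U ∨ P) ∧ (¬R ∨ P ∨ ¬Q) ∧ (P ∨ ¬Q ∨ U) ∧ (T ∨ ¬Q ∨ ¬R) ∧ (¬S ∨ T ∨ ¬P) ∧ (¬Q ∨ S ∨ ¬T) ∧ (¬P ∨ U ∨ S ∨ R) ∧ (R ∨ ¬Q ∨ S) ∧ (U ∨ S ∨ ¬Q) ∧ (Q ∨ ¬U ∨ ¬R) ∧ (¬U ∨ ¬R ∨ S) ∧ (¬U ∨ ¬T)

P=False; Q=False; R=True; S=True; T=True; U=False

Case R = True:
The clause (S) is unit, so S = True.
The clause (T) is unit, so T = True.
The clause (¬U) is unit, so U = False.
Case Q = False:
The clause (¬P) is unit, so P = False.
Every clause now holds.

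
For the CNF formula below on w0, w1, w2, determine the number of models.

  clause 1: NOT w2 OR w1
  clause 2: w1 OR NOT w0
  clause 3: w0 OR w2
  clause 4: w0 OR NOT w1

2

There are 2^3 = 8 truth assignments over (w0, w1, w2).
Check each against the 4 clauses (columns in the order w0, w1, w2):
  F F F  ✗ fails (w0 OR w2)
  F F T  ✗ fails (NOT w2 OR w1)
  F T F  ✗ fails (w0 OR w2)
  F T T  ✗ fails (w0 OR NOT w1)
  T F F  ✗ fails (w1 OR NOT w0)
  T F T  ✗ fails (NOT w2 OR w1)
  T T F  ✓ satisfies all
  T T T  ✓ satisfies all
2 of the 8 rows are models.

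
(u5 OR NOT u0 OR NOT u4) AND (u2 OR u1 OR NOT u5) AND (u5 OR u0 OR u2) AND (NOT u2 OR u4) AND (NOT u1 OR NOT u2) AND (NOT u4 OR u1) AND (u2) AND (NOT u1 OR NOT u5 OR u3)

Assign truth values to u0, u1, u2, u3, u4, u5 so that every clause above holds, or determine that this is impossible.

UNSATISFIABLE

From the singleton clause (u2), u2 = true.
From the singleton clause (u4), u4 = true.
From the singleton clause (NOT u1), u1 = false.
But (u1) is also a unit clause — contradiction.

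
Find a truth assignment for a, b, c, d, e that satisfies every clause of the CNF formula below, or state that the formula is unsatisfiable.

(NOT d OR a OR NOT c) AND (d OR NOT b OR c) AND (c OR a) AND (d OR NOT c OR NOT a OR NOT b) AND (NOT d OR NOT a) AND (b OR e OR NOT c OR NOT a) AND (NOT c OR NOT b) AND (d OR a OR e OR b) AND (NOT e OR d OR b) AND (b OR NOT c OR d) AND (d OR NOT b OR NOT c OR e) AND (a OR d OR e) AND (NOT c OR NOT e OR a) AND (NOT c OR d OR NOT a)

Suppose c = false.
From the singleton clause (a), a = true.
From the singleton clause (NOT d), d = false.
From the singleton clause (NOT b), b = false.
From the singleton clause (NOT e), e = false.
Every clause now holds.

a=true, b=false, c=false, d=false, e=false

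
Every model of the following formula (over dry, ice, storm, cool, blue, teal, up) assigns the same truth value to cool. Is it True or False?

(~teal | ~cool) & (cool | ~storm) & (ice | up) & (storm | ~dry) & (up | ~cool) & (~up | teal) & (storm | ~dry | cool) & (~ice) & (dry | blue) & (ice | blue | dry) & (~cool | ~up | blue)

False

Suppose cool = 1.
From the singleton clause (~teal), teal = 0.
From the singleton clause (up), up = 1.
Now (~up) is unsatisfied and unit — conflict.
So every satisfying assignment has cool = False.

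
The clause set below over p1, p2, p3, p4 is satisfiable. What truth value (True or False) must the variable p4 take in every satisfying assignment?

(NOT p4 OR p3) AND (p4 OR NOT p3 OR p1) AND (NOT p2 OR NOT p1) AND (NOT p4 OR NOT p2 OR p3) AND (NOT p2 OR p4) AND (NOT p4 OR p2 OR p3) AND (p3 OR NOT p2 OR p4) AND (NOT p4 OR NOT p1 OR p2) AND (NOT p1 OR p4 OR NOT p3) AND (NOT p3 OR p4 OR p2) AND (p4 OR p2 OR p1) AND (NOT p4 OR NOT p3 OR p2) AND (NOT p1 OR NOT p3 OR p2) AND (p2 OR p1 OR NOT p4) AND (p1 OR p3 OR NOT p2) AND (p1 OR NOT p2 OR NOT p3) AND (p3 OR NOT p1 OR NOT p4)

Suppose p4 = true.
(p3) alone gives p3 = true.
(p2) alone gives p2 = true.
(NOT p1) alone gives p1 = false.
But (p1) is also a unit clause — contradiction.
So every satisfying assignment has p4 = False.

False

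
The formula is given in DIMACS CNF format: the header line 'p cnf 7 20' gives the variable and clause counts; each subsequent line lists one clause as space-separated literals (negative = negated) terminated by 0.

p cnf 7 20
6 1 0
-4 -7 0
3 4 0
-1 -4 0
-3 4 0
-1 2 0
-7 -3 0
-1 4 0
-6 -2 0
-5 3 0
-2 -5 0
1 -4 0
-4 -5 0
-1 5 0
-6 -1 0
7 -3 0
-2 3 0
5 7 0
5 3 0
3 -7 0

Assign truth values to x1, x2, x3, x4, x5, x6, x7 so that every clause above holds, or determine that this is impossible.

UNSATISFIABLE

Case x6 = True:
Unit clause (¬x2) forces x2 = False.
Unit clause (¬x1) forces x1 = False.
Unit clause (¬x4) forces x4 = False.
Unit clause (x3) forces x3 = True.
That conflicts with the unit clause (¬x3).
That branch fails; take x6 = False instead.
Unit clause (x1) forces x1 = True.
Unit clause (¬x4) forces x4 = False.
That conflicts with the unit clause (x4).
Either choice for x6 ends in contradiction.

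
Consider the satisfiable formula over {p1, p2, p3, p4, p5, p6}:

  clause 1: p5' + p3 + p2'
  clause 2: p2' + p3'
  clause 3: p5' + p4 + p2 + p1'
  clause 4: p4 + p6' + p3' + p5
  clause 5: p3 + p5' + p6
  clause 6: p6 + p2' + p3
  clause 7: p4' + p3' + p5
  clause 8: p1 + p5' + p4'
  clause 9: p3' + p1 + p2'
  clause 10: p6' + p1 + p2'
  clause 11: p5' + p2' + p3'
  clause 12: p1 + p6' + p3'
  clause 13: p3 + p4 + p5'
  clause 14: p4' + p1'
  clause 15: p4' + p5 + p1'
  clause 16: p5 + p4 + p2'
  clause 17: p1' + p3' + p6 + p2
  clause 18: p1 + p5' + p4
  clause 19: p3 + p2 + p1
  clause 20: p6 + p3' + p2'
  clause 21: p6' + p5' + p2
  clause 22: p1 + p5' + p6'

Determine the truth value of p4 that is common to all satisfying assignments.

Suppose p4 = 1.
From the singleton clause (p1'), p1 = 0.
From the singleton clause (p5'), p5 = 0.
From the singleton clause (p3'), p3 = 0.
From the singleton clause (p2), p2 = 1.
From the singleton clause (p6), p6 = 1.
Now (p6') is unsatisfied and unit — conflict.
So every satisfying assignment has p4 = False.

False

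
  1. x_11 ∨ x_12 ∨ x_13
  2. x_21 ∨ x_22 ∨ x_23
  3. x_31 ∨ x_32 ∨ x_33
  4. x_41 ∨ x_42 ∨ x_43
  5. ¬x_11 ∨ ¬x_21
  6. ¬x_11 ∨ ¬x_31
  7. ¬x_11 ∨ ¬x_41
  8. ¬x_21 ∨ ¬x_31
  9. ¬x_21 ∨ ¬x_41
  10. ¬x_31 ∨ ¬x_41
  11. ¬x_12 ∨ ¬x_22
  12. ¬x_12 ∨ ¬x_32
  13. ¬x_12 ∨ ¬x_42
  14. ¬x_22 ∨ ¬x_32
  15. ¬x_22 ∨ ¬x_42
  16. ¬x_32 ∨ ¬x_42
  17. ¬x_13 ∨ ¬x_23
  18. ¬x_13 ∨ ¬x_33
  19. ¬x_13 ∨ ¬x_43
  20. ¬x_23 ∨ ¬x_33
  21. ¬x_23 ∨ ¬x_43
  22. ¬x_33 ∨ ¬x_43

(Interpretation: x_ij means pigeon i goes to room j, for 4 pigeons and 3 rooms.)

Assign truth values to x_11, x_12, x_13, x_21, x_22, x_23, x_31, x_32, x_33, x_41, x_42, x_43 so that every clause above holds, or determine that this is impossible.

UNSATISFIABLE

Branch on x_11: set x_11 = False.
Branch on x_12: set x_12 = True.
From the singleton clause (¬x_22), x_22 = False.
From the singleton clause (¬x_32), x_32 = False.
From the singleton clause (¬x_42), x_42 = False.
Branch on x_21: set x_21 = True.
From the singleton clause (¬x_31), x_31 = False.
From the singleton clause (x_33), x_33 = True.
From the singleton clause (¬x_41), x_41 = False.
From the singleton clause (x_43), x_43 = True.
Now (¬x_43) is unsatisfied and unit — conflict.
Backtrack on x_21: now try x_21 = False.
From the singleton clause (x_23), x_23 = True.
From the singleton clause (¬x_13), x_13 = False.
From the singleton clause (¬x_33), x_33 = False.
From the singleton clause (x_31), x_31 = True.
From the singleton clause (¬x_41), x_41 = False.
From the singleton clause (x_43), x_43 = True.
Now (¬x_43) is unsatisfied and unit — conflict.
Either choice for x_21 ends in contradiction.
Backtrack on x_12: now try x_12 = False.
From the singleton clause (x_13), x_13 = True.
From the singleton clause (¬x_23), x_23 = False.
From the singleton clause (¬x_33), x_33 = False.
From the singleton clause (¬x_43), x_43 = False.
Branch on x_21: set x_21 = True.
From the singleton clause (¬x_31), x_31 = False.
From the singleton clause (x_32), x_32 = True.
From the singleton clause (¬x_41), x_41 = False.
From the singleton clause (x_42), x_42 = True.
Now (¬x_42) is unsatisfied and unit — conflict.
Backtrack on x_21: now try x_21 = False.
From the singleton clause (x_22), x_22 = True.
From the singleton clause (¬x_32), x_32 = False.
From the singleton clause (x_31), x_31 = True.
From the singleton clause (¬x_41), x_41 = False.
From the singleton clause (x_42), x_42 = True.
Now (¬x_42) is unsatisfied and unit — conflict.
Either choice for x_21 ends in contradiction.
Either choice for x_12 ends in contradiction.
Backtrack on x_11: now try x_11 = True.
From the singleton clause (¬x_21), x_21 = False.
From the singleton clause (¬x_31), x_31 = False.
From the singleton clause (¬x_41), x_41 = False.
Branch on x_22: set x_22 = True.
From the singleton clause (¬x_12), x_12 = False.
From the singleton clause (¬x_32), x_32 = False.
From the singleton clause (x_33), x_33 = True.
From the singleton clause (¬x_42), x_42 = False.
From the singleton clause (x_43), x_43 = True.
Now (¬x_43) is unsatisfied and unit — conflict.
Backtrack on x_22: now try x_22 = False.
From the singleton clause (x_23), x_23 = True.
From the singleton clause (¬x_13), x_13 = False.
From the singleton clause (¬x_33), x_33 = False.
From the singleton clause (x_32), x_32 = True.
From the singleton clause (¬x_12), x_12 = False.
From the singleton clause (¬x_42), x_42 = False.
From the singleton clause (x_43), x_43 = True.
Now (¬x_43) is unsatisfied and unit — conflict.
Either choice for x_22 ends in contradiction.
Either choice for x_11 ends in contradiction.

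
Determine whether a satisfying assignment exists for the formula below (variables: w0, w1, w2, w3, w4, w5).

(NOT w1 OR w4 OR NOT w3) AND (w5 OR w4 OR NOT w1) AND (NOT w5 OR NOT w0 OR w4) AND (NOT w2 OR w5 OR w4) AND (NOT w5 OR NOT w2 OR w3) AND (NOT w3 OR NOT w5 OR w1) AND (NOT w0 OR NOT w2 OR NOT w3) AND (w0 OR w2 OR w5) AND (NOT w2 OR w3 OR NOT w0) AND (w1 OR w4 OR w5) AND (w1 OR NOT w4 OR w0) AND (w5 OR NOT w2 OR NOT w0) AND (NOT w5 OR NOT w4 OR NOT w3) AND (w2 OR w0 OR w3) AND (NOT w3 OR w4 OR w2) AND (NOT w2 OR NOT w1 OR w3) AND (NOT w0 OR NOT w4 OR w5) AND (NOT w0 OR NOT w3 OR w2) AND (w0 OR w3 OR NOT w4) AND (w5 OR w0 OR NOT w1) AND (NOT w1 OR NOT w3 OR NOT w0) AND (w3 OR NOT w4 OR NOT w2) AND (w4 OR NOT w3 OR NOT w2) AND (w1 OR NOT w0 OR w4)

Suppose w1 = true.
Suppose w4 = true.
Suppose w5 = true.
The clause (NOT w3) is unit, so w3 = false.
The clause (NOT w2) is unit, so w2 = false.
The clause (w0) is unit, so w0 = true.
Every clause now holds.
A satisfying assignment: w0 ↦ true; w1 ↦ true; w2 ↦ false; w3 ↦ false; w4 ↦ true; w5 ↦ true.

Satisfiable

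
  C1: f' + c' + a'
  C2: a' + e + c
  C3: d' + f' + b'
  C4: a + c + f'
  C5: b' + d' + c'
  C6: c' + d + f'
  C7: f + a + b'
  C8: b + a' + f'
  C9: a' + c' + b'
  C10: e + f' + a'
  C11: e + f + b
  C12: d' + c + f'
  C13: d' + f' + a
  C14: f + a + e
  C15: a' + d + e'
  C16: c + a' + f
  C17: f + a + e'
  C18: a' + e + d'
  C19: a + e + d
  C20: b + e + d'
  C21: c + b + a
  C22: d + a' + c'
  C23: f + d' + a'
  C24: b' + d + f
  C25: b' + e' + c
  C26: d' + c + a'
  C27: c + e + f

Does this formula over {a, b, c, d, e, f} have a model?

No, unsatisfiable

Branch on f: set f = 0.
Branch on a: set a = 1.
From the singleton clause (c), c = 1.
From the singleton clause (b'), b = 0.
From the singleton clause (e), e = 1.
From the singleton clause (d), d = 1.
That conflicts with the unit clause (d').
Undo a and try a = 0.
From the singleton clause (b'), b = 0.
From the singleton clause (e), e = 1.
That conflicts with the unit clause (e').
Neither a = 1 nor a = 0 works.
Undo f and try f = 1.
Branch on c: set c = 0.
From the singleton clause (a), a = 1.
From the singleton clause (e), e = 1.
From the singleton clause (b), b = 1.
That conflicts with the unit clause (b').
Undo c and try c = 1.
From the singleton clause (a'), a = 0.
From the singleton clause (d), d = 1.
That conflicts with the unit clause (d').
Neither c = 1 nor c = 0 works.
Neither f = 1 nor f = 0 works.
No assignment satisfies every clause.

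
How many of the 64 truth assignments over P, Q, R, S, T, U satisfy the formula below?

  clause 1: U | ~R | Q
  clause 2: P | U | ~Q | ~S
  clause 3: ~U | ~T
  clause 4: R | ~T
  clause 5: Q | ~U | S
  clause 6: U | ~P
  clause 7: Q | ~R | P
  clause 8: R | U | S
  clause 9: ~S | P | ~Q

12

There are 2^6 = 64 truth assignments over (P, Q, R, S, T, U).
Split on S. With S = 1, the clauses containing S are satisfied and ~S drops from the rest; 6 of the 2^5 = 32 assignments to the other variables satisfy what remains.
With S = 0, by the same count on the reduced clause set, 6 assignments work.
(One model: P=F, Q=F, R=F, S=T, T=F, U=F.)
Total: 6 + 6 = 12.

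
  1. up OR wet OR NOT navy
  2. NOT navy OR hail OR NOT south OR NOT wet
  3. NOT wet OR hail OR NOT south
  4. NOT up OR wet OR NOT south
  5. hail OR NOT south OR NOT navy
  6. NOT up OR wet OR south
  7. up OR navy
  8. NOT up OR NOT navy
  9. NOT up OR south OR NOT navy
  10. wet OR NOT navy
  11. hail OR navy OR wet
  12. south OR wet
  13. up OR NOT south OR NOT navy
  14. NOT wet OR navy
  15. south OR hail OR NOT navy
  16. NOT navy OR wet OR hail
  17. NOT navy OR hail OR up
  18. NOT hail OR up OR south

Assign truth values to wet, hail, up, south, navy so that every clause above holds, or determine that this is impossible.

UNSATISFIABLE

Case up = true:
Unit clause (NOT navy) forces navy = false.
Unit clause (NOT wet) forces wet = false.
Unit clause (NOT south) forces south = false.
Now (south) is unsatisfied and unit — conflict.
Backtrack on up: now try up = false.
Unit clause (navy) forces navy = true.
Unit clause (wet) forces wet = true.
Unit clause (NOT south) forces south = false.
Unit clause (hail) forces hail = true.
Now (NOT hail) is unsatisfied and unit — conflict.
Both values of up lead to a conflict.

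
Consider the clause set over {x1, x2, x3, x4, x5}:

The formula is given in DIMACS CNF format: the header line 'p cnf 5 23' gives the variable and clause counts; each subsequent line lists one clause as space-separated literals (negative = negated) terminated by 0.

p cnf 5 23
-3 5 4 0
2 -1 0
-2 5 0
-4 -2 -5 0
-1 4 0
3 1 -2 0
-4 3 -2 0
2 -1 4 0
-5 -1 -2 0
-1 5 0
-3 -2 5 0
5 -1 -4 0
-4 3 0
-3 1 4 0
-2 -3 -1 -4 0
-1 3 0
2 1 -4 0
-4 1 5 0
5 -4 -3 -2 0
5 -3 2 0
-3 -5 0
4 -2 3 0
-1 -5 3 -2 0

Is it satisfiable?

Yes, satisfiable

Branch on x2: set x2 = False.
The clause (¬x1) is unit, so x1 = False.
The clause (¬x4) is unit, so x4 = False.
The clause (¬x3) is unit, so x3 = False.
Every clause is now satisfied; x5 is unconstrained.
A satisfying assignment: x1 ↦ False, x2 ↦ False, x3 ↦ False, x4 ↦ False, x5 ↦ True.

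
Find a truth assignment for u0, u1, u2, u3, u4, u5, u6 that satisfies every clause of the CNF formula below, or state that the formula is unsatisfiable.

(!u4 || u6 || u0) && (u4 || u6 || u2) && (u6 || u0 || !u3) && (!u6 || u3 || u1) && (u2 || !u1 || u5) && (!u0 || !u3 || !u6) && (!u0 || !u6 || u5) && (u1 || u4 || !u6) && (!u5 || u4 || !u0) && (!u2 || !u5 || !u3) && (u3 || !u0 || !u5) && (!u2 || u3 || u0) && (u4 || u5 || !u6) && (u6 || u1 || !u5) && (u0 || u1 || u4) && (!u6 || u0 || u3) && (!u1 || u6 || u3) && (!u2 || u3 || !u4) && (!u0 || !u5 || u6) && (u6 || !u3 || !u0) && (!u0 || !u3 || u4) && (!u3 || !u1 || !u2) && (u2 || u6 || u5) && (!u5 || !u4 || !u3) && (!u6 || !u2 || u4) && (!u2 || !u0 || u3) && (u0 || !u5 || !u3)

Branch on u4: set u4 = true.
Branch on u6: set u6 = true.
Branch on u3: set u3 = true.
From the singleton clause (!u0), u0 = false.
From the singleton clause (!u5), u5 = false.
Branch on u2: set u2 = true.
From the singleton clause (!u1), u1 = false.
Every clause now holds.

u0 ↦ false,  u1 ↦ false,  u2 ↦ true,  u3 ↦ true,  u4 ↦ true,  u5 ↦ false,  u6 ↦ true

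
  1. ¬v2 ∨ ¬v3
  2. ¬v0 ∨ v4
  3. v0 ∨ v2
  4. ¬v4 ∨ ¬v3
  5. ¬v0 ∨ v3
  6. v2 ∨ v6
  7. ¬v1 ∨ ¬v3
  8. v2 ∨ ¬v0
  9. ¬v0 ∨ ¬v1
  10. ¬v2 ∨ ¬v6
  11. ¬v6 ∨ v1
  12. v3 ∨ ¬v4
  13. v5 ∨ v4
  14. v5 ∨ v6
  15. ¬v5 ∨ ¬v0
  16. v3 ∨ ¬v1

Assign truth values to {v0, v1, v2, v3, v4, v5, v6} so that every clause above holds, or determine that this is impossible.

Try v2 = True.
From the singleton clause (¬v3), v3 = False.
From the singleton clause (¬v0), v0 = False.
From the singleton clause (¬v6), v6 = False.
From the singleton clause (¬v4), v4 = False.
From the singleton clause (v5), v5 = True.
From the singleton clause (¬v1), v1 = False.
This assignment satisfies each clause.

v0=False; v1=False; v2=True; v3=False; v4=False; v5=True; v6=False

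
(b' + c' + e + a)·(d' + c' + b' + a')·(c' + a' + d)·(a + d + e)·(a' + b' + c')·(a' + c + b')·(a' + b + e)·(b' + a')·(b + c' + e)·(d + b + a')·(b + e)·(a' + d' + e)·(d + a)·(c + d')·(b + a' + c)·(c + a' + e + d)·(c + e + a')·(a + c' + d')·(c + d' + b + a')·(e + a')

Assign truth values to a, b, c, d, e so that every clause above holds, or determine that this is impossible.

Try b = 0.
The clause (e) is unit, so e = 1.
Try d = 1.
The clause (c) is unit, so c = 1.
The clause (a) is unit, so a = 1.
Every clause now holds.

a: 1, b: 0, c: 1, d: 1, e: 1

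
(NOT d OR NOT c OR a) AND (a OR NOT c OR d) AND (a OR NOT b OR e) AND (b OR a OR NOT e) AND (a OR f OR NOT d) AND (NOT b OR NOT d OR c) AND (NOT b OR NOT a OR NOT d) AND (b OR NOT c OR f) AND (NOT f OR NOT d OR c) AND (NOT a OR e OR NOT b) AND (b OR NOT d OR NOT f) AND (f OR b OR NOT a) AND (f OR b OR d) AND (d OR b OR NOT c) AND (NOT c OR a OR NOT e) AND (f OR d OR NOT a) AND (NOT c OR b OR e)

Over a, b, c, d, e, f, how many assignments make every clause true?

There are 2^6 = 64 truth assignments over (a, b, c, d, e, f).
Split on c. With c = true, the clauses containing c are satisfied and NOT c drops from the rest; 1 of the 2^5 = 32 assignments to the other variables satisfy what remains.
With c = false, by the same count on the reduced clause set, 6 assignments work.
Total: 1 + 6 = 7.

7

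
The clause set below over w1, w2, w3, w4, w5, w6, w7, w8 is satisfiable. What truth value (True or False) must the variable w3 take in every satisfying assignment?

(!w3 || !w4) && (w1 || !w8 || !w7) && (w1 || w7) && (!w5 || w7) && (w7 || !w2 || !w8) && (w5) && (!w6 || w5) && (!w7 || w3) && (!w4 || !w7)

Suppose w3 = false.
(w5) alone gives w5 = true.
(w7) alone gives w7 = true.
But (!w7) is also a unit clause — contradiction.
So every satisfying assignment has w3 = True.

True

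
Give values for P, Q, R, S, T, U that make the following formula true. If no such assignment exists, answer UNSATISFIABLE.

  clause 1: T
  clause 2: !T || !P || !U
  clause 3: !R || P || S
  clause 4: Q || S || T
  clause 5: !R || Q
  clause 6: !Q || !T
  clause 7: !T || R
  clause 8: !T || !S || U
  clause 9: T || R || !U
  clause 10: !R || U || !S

UNSATISFIABLE

The clause (T) is unit, so T = true.
The clause (!Q) is unit, so Q = false.
The clause (!R) is unit, so R = false.
That conflicts with the unit clause (R).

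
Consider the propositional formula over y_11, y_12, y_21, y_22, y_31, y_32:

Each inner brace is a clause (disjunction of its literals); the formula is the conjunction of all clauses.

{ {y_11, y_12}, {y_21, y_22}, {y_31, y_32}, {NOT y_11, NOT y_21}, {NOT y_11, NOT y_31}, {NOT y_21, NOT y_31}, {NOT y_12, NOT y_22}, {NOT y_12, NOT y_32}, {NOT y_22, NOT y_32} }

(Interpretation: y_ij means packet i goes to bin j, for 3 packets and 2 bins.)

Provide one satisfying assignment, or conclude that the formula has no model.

Branch on y_11: set y_11 = true.
(NOT y_21) alone gives y_21 = false.
(y_22) alone gives y_22 = true.
(NOT y_31) alone gives y_31 = false.
(y_32) alone gives y_32 = true.
But (NOT y_32) is also a unit clause — contradiction.
So y_11 must be the other value — set y_11 = false.
(y_12) alone gives y_12 = true.
(NOT y_22) alone gives y_22 = false.
(y_21) alone gives y_21 = true.
(NOT y_31) alone gives y_31 = false.
(y_32) alone gives y_32 = true.
But (NOT y_32) is also a unit clause — contradiction.
Neither y_11 = true nor y_11 = false works.

UNSATISFIABLE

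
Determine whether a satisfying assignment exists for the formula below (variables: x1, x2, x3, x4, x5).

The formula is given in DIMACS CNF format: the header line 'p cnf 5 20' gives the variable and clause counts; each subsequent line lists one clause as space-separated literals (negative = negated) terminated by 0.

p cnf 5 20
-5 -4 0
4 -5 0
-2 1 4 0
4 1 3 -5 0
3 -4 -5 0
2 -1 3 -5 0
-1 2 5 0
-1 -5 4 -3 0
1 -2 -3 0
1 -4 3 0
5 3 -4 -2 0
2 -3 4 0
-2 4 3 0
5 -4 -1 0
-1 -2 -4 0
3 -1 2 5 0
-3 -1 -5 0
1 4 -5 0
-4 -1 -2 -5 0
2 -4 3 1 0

Try x5 = False.
Try x1 = False.
Try x2 = False.
Try x4 = False.
From the singleton clause (¬x3), x3 = False.
Every clause now holds.
A satisfying assignment: x1 ↦ False,  x2 ↦ False,  x3 ↦ False,  x4 ↦ False,  x5 ↦ False.

Yes, satisfiable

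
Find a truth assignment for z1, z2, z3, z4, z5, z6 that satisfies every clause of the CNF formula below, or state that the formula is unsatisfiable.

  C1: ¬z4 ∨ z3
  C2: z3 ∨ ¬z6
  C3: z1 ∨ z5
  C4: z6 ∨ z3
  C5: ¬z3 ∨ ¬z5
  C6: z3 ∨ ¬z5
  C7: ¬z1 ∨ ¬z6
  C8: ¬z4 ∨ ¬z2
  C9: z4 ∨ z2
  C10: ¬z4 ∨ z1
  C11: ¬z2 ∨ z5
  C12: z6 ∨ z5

Case z4 = False:
(z2) alone gives z2 = True.
(z5) alone gives z5 = True.
(¬z3) alone gives z3 = False.
But (z3) is also a unit clause — contradiction.
That branch fails; take z4 = True instead.
(z3) alone gives z3 = True.
(¬z5) alone gives z5 = False.
(z1) alone gives z1 = True.
(¬z6) alone gives z6 = False.
But (z6) is also a unit clause — contradiction.
Both values of z4 lead to a conflict.

UNSATISFIABLE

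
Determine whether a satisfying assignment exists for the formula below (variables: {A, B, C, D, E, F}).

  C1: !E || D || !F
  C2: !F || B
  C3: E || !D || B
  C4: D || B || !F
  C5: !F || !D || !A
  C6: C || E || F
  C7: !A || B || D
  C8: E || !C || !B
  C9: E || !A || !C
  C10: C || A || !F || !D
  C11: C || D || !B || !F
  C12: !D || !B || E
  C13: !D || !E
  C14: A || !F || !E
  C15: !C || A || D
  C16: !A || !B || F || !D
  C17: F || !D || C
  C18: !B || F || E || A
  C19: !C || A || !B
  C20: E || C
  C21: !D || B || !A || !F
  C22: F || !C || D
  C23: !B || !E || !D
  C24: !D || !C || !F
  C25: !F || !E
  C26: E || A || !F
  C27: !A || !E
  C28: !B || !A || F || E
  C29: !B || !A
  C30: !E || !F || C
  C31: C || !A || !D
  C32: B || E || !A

Yes, satisfiable

Case F = false:
Case C = false:
The clause (E) is unit, so E = true.
The clause (!D) is unit, so D = false.
The clause (!A) is unit, so A = false.
All clauses hold; B can take either value.
A satisfying assignment: A: false, B: true, C: false, D: false, E: true, F: false.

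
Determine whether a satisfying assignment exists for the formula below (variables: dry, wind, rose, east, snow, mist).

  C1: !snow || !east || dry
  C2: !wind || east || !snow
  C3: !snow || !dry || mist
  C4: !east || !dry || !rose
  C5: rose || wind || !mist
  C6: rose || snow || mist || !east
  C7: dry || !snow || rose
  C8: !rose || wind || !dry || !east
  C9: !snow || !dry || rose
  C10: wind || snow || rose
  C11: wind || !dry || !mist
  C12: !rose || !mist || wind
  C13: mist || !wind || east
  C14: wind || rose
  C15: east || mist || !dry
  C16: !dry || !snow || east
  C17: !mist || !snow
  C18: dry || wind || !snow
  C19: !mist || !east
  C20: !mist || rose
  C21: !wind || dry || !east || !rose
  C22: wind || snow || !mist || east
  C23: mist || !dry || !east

Satisfiable

Case wind = false:
Unit clause (rose) forces rose = true.
Unit clause (!mist) forces mist = false.
Case snow = false:
Case east = false:
Unit clause (!dry) forces dry = false.
This assignment satisfies each clause.
A satisfying assignment: dry ↦ false,  wind ↦ false,  rose ↦ true,  east ↦ false,  snow ↦ false,  mist ↦ false.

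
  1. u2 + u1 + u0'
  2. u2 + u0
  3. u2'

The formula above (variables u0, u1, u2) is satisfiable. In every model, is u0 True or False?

True

Suppose u0 = 0.
From the singleton clause (u2), u2 = 1.
That conflicts with the unit clause (u2').
So every satisfying assignment has u0 = True.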